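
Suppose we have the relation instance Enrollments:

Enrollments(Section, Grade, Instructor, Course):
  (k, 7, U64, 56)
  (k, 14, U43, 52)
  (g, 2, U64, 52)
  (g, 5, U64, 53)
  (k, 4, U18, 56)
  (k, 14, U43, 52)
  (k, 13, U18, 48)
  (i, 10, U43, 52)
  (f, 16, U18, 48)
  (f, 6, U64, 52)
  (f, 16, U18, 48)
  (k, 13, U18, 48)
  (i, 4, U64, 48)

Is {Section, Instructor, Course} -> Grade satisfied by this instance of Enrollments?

(Section=k, Instructor=U64, Course=56): 1 row → Grade = 7 ✓
(Section=k, Instructor=U43, Course=52): 2 rows → Grade = 14, 14 ✓
(Section=g, Instructor=U64, Course=52): 1 row → Grade = 2 ✓
(Section=g, Instructor=U64, Course=53): 1 row → Grade = 5 ✓
(Section=k, Instructor=U18, Course=56): 1 row → Grade = 4 ✓
(Section=k, Instructor=U18, Course=48): 2 rows → Grade = 13, 13 ✓
(Section=i, Instructor=U43, Course=52): 1 row → Grade = 10 ✓
(Section=f, Instructor=U18, Course=48): 2 rows → Grade = 16, 16 ✓
(Section=f, Instructor=U64, Course=52): 1 row → Grade = 6 ✓
(Section=i, Instructor=U64, Course=48): 1 row → Grade = 4 ✓
Every {Section, Instructor, Course} value is associated with a single Grade value, so {Section, Instructor, Course} -> Grade holds.

Yes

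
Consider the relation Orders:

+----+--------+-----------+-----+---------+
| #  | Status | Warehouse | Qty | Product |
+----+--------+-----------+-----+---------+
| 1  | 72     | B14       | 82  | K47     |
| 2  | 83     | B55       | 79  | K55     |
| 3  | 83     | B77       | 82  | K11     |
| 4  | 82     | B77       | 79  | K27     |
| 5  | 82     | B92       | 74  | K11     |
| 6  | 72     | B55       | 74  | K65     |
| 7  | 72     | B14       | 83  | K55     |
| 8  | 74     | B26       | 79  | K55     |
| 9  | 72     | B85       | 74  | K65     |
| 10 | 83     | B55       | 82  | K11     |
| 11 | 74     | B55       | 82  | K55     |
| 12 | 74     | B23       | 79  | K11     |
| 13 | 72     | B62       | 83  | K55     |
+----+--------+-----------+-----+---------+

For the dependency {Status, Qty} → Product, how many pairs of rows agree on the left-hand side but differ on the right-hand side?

(Status=83, Qty=82): all 2 rows agree on Product — 0 pairs.
(Status=72, Qty=74): all 2 rows agree on Product — 0 pairs.
(Status=72, Qty=83): all 2 rows agree on Product — 0 pairs.
(Status=74, Qty=79): violating pairs (8,12) — 1 pair.

1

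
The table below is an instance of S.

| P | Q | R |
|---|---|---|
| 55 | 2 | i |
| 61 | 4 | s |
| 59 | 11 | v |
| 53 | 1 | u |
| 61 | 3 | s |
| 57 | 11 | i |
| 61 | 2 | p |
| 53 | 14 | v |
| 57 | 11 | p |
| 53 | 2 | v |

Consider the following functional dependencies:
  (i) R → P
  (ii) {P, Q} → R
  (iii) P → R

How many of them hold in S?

0

(i) R → P: R=i: 2 rows → P takes values {55, 57} — violation; R=v: 3 rows → P takes values {59, 53} — violation; R=p: 2 rows → P takes values {61, 57} — violation — fails.
(ii) {P, Q} → R: (P=57, Q=11): 2 rows → R takes values {i, p} — violation — fails.
(iii) P → R: P=61: 3 rows → R takes values {s, p} — violation; P=53: 3 rows → R takes values {u, v} — violation; P=57: 2 rows → R takes values {i, p} — violation — fails.
None of the 3 dependencies hold.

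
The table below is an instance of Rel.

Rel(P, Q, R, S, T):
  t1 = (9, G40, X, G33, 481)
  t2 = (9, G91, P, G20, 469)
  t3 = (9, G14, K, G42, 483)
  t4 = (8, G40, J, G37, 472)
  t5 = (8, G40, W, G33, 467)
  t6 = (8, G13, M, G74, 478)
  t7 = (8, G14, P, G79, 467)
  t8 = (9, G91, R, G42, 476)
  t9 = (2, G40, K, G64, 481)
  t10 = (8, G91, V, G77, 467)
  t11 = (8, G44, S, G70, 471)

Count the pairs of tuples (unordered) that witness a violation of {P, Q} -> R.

2

(P=9, Q=G91): violating pairs (2,8) — 1 pair.
(P=8, Q=G40): violating pairs (4,5) — 1 pair.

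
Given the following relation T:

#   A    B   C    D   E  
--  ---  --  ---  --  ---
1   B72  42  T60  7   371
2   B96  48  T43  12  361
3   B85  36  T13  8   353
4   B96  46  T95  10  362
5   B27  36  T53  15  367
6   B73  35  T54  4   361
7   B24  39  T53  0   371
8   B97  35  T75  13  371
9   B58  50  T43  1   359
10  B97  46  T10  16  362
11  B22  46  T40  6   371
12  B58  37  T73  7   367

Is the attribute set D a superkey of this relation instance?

No

Rows 1 and 12 have the same D value D=7 but are distinct tuples, so D does not determine every attribute — not a superkey.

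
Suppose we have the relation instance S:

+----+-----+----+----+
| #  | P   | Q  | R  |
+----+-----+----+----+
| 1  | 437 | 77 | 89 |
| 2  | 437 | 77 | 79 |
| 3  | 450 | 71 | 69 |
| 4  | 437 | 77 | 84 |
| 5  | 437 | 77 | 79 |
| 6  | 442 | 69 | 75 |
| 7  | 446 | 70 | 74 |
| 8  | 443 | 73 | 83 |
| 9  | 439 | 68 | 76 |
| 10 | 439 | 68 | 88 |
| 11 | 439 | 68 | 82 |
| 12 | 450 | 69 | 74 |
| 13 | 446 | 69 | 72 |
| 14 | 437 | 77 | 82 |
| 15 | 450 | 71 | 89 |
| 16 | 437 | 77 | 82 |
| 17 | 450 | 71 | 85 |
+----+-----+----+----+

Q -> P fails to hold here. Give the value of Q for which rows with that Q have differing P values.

69

Q=77: rows 1, 2, 4, 5, 14, 16 → P = 437, 437, 437, 437, 437, 437 ✓
Q=71: rows 3, 15, 17 → P = 450, 450, 450 ✓
Q=69: rows 6, 12, 13 → P takes values {442, 450, 446} — violation
Q=70: row 7 → P = 446 ✓
Q=73: row 8 → P = 443 ✓
Q=68: rows 9, 10, 11 → P = 439, 439, 439 ✓
The only Q value with inconsistent P is Q=69.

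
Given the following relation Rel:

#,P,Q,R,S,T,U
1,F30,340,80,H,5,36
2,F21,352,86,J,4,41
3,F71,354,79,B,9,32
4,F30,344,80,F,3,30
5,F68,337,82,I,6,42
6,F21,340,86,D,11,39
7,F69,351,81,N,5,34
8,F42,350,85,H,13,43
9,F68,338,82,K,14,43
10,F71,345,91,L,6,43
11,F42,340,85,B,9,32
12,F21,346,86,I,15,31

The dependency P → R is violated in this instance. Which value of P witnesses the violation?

P=F30: rows 1, 4 → R = 80, 80 ✓
P=F21: rows 2, 6, 12 → R = 86, 86, 86 ✓
P=F71: rows 3, 10 → R takes values {79, 91} — violation
P=F68: rows 5, 9 → R = 82, 82 ✓
P=F69: row 7 → R = 81 ✓
P=F42: rows 8, 11 → R = 85, 85 ✓
The only P value with inconsistent R is P=F71.

F71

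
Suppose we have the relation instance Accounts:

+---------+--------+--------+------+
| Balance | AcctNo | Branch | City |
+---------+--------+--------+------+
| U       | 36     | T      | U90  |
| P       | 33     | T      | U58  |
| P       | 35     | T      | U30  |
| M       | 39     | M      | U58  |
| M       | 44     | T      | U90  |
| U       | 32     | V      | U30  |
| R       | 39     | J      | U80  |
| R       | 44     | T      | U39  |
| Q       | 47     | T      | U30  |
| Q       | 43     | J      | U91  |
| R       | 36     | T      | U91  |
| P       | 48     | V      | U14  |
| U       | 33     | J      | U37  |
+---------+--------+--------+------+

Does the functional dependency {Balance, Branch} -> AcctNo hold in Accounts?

(Balance=U, Branch=T): 1 row → AcctNo = 36 ✓
(Balance=P, Branch=T): 2 rows → AcctNo takes values {33, 35} — violation
(Balance=M, Branch=M): 1 row → AcctNo = 39 ✓
(Balance=M, Branch=T): 1 row → AcctNo = 44 ✓
(Balance=U, Branch=V): 1 row → AcctNo = 32 ✓
(Balance=R, Branch=J): 1 row → AcctNo = 39 ✓
(Balance=R, Branch=T): 2 rows → AcctNo takes values {44, 36} — violation
(Balance=Q, Branch=T): 1 row → AcctNo = 47 ✓
(Balance=Q, Branch=J): 1 row → AcctNo = 43 ✓
(Balance=P, Branch=V): 1 row → AcctNo = 48 ✓
(Balance=U, Branch=J): 1 row → AcctNo = 33 ✓
Two rows agree on {Balance, Branch} but differ on AcctNo, so {Balance, Branch} -> AcctNo does not hold.

No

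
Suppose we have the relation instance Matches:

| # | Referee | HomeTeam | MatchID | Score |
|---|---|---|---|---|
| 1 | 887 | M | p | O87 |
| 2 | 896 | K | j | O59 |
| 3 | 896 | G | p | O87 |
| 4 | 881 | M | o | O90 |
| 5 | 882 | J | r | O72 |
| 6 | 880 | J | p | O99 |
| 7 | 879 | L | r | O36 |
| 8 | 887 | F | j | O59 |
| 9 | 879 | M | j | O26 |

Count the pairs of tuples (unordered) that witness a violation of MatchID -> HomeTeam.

MatchID=p: violating pairs (1,3), (1,6), (3,6) — 3 pairs.
MatchID=j: violating pairs (2,8), (2,9), (8,9) — 3 pairs.
MatchID=r: violating pairs (5,7) — 1 pair.

7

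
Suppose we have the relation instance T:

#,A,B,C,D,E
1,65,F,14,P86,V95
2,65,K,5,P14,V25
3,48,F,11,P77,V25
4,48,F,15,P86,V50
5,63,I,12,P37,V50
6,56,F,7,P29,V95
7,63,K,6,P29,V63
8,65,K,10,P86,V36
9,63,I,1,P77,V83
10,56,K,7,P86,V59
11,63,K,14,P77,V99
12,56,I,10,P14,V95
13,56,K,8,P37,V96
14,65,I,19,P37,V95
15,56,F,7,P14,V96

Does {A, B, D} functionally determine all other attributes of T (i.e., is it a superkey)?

Yes

All 15 rows have distinct {A, B, D} values, so {A, B, D} → (all attributes) holds and {A, B, D} is a superkey.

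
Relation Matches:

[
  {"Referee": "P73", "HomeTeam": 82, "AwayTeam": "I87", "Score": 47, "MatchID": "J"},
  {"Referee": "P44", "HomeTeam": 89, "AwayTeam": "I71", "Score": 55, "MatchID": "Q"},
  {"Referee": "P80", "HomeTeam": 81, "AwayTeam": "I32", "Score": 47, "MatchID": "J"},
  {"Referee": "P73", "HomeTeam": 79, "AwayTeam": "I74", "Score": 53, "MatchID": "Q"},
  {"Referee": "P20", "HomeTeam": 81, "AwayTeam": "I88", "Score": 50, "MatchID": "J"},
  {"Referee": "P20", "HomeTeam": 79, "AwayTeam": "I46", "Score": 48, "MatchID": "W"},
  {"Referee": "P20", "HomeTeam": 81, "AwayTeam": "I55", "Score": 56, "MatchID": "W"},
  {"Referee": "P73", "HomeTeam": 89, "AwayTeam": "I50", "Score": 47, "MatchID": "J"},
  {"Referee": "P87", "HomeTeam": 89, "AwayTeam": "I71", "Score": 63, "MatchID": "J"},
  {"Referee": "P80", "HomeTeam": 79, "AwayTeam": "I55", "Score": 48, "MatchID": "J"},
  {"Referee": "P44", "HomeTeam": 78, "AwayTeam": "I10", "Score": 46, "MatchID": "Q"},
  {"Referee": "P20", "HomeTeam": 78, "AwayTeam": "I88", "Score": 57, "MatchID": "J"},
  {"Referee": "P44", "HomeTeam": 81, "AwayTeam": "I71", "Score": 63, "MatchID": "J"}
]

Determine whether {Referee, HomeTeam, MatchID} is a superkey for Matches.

All 13 rows have distinct {Referee, HomeTeam, MatchID} values, so {Referee, HomeTeam, MatchID} → (all attributes) holds and {Referee, HomeTeam, MatchID} is a superkey.

Yes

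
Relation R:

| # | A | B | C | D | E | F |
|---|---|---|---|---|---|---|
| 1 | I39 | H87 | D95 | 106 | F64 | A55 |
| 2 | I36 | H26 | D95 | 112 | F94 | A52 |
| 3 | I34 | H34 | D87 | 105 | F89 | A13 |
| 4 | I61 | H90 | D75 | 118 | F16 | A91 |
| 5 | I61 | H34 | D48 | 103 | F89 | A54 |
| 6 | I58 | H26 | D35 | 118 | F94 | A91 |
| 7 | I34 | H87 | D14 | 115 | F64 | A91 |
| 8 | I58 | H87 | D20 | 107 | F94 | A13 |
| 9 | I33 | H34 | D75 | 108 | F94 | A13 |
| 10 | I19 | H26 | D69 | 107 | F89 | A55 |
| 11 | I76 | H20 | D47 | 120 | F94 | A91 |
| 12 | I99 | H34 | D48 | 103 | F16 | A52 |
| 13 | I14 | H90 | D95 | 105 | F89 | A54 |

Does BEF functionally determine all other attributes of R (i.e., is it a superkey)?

Yes

All 13 rows have distinct BEF values, so BEF → (all attributes) holds and BEF is a superkey.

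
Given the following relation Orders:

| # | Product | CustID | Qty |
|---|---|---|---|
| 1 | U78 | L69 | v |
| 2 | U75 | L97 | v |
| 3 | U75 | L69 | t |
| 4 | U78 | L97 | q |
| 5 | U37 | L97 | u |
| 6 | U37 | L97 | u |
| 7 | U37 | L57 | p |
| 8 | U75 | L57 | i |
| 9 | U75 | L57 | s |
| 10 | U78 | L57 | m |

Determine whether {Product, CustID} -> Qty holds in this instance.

(Product=U78, CustID=L69): row 1 → Qty = v ✓
(Product=U75, CustID=L97): row 2 → Qty = v ✓
(Product=U75, CustID=L69): row 3 → Qty = t ✓
(Product=U78, CustID=L97): row 4 → Qty = q ✓
(Product=U37, CustID=L97): rows 5, 6 → Qty = u, u ✓
(Product=U37, CustID=L57): row 7 → Qty = p ✓
(Product=U75, CustID=L57): rows 8, 9 → Qty takes values {i, s} — violation
(Product=U78, CustID=L57): row 10 → Qty = m ✓
Two rows agree on {Product, CustID} but differ on Qty, so {Product, CustID} -> Qty does not hold.

No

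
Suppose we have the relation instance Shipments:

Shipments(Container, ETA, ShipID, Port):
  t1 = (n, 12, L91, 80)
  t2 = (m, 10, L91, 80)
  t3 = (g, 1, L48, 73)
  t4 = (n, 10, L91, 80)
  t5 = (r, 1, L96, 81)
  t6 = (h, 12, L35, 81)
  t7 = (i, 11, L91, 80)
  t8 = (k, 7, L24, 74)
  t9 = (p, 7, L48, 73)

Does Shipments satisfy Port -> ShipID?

No

Port=80: rows 1, 2, 4, 7 → ShipID = L91, L91, L91, L91 ✓
Port=73: rows 3, 9 → ShipID = L48, L48 ✓
Port=81: rows 5, 6 → ShipID takes values {L96, L35} — violation
Port=74: row 8 → ShipID = L24 ✓
Two rows agree on Port but differ on ShipID, so Port -> ShipID does not hold.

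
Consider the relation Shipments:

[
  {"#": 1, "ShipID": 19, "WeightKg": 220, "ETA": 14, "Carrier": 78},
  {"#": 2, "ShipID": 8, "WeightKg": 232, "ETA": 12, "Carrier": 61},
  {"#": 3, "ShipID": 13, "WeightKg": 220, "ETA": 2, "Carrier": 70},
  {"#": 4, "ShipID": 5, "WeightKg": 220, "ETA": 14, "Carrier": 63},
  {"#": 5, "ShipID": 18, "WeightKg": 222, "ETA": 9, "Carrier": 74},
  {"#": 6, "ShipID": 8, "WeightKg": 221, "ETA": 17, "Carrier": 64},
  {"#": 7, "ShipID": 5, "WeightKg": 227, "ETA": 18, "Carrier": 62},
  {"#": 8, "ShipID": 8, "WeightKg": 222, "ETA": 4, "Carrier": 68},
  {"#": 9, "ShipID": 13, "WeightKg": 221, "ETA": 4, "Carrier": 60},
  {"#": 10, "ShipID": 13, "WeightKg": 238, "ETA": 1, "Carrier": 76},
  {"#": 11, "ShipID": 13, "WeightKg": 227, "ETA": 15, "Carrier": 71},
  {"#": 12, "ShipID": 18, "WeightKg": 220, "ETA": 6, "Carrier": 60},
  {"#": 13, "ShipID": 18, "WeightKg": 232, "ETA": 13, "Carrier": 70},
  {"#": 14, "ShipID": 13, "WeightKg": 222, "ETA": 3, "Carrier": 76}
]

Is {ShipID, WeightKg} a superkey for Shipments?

All 14 rows have distinct {ShipID, WeightKg} values, so {ShipID, WeightKg} → (all attributes) holds and {ShipID, WeightKg} is a superkey.

Yes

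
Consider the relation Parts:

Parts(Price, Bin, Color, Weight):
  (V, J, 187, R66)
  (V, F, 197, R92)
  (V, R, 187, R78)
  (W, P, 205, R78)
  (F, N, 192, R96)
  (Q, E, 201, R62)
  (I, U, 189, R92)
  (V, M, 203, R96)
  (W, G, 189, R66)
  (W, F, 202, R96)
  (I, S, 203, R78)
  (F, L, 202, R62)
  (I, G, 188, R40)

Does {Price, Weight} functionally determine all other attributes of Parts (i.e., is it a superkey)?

All 13 rows have distinct {Price, Weight} values, so {Price, Weight} → (all attributes) holds and {Price, Weight} is a superkey.

Yes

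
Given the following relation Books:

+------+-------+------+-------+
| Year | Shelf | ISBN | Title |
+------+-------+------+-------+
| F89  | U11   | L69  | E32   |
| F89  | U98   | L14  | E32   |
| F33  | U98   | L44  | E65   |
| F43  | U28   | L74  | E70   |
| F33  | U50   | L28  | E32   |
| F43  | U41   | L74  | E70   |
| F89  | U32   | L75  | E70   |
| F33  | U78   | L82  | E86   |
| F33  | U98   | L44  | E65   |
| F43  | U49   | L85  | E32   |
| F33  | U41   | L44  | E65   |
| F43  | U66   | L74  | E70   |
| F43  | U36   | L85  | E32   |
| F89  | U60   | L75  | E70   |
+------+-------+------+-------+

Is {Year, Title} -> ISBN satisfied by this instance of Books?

No

(Year=F89, Title=E32): 2 rows → ISBN takes values {L69, L14} — violation
(Year=F33, Title=E65): 3 rows → ISBN = L44, L44, L44 ✓
(Year=F43, Title=E70): 3 rows → ISBN = L74, L74, L74 ✓
(Year=F33, Title=E32): 1 row → ISBN = L28 ✓
(Year=F89, Title=E70): 2 rows → ISBN = L75, L75 ✓
(Year=F33, Title=E86): 1 row → ISBN = L82 ✓
(Year=F43, Title=E32): 2 rows → ISBN = L85, L85 ✓
Two rows agree on {Year, Title} but differ on ISBN, so {Year, Title} -> ISBN does not hold.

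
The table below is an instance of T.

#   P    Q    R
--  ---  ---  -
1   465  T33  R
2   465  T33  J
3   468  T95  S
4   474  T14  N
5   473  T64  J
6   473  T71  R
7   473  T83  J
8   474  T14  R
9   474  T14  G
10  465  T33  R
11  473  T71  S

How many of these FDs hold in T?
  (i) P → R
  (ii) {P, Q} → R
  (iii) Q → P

(i) P → R: P=465: rows 1, 2, 10 → R takes values {R, J} — violation; P=474: rows 4, 8, 9 → R takes values {N, R, G} — violation; P=473: rows 5, 6, 7, 11 → R takes values {J, R, S} — violation — fails.
(ii) {P, Q} → R: (P=465, Q=T33): rows 1, 2, 10 → R takes values {R, J} — violation; (P=474, Q=T14): rows 4, 8, 9 → R takes values {N, R, G} — violation; (P=473, Q=T71): rows 6, 11 → R takes values {R, S} — violation — fails.
(iii) Q → P: every LHS value maps to a single RHS value — holds.
1 of the 3 dependencies holds.

1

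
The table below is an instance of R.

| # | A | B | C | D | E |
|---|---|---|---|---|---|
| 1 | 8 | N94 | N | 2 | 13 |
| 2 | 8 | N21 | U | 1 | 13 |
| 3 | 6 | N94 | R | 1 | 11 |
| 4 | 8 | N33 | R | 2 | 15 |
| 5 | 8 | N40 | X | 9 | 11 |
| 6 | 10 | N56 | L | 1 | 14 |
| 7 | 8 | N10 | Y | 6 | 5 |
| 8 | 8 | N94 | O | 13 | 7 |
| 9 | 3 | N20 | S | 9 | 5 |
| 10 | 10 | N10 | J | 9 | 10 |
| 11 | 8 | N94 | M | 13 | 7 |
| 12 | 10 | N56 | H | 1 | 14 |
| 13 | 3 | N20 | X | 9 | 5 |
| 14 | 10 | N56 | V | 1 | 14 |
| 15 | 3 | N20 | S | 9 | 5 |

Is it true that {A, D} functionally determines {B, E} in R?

No

(A=8, D=2): rows 1, 4 → {B,E} takes values {(N94, 13), (N33, 15)} — violation
(A=8, D=1): row 2 → {B,E} = (N21, 13) ✓
(A=6, D=1): row 3 → {B,E} = (N94, 11) ✓
(A=8, D=9): row 5 → {B,E} = (N40, 11) ✓
(A=10, D=1): rows 6, 12, 14 → {B,E} = (N56, 14), (N56, 14), (N56, 14) ✓
(A=8, D=6): row 7 → {B,E} = (N10, 5) ✓
(A=8, D=13): rows 8, 11 → {B,E} = (N94, 7), (N94, 7) ✓
(A=3, D=9): rows 9, 13, 15 → {B,E} = (N20, 5), (N20, 5), (N20, 5) ✓
(A=10, D=9): row 10 → {B,E} = (N10, 10) ✓
Two rows agree on {A, D} but differ on {B, E}, so {A, D} → {B, E} does not hold.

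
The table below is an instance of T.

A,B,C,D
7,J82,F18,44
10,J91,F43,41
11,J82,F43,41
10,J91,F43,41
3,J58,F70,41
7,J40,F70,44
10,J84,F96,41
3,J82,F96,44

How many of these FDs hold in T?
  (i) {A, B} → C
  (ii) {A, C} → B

2

(i) {A, B} → C: every LHS value maps to a single RHS value — holds.
(ii) {A, C} → B: every LHS value maps to a single RHS value — holds.
2 of the 2 dependencies hold.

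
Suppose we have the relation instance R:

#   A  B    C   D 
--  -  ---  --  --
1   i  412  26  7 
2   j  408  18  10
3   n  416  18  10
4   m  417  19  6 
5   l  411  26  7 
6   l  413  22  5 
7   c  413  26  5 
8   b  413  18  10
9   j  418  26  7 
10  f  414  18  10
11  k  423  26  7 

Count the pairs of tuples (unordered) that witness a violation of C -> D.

4

C=26: violating pairs (1,7), (5,7), (7,9), (7,11) — 4 pairs.
C=18: all 4 rows agree on D — 0 pairs.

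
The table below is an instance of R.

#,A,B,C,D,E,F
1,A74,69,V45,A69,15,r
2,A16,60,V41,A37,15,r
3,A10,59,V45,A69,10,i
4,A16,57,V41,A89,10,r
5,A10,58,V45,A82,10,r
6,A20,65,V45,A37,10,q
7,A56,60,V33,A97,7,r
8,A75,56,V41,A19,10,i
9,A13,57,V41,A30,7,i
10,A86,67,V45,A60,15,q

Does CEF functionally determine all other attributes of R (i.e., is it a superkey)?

All 10 rows have distinct CEF values, so CEF → (all attributes) holds and CEF is a superkey.

Yes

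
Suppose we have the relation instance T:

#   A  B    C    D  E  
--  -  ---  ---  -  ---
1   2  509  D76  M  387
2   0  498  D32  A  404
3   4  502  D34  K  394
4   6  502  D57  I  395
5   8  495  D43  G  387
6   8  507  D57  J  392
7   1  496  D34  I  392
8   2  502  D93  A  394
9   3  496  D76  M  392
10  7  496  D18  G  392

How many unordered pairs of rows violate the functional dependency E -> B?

4

E=387: violating pairs (1,5) — 1 pair.
E=394: all 2 rows agree on B — 0 pairs.
E=392: violating pairs (6,7), (6,9), (6,10) — 3 pairs.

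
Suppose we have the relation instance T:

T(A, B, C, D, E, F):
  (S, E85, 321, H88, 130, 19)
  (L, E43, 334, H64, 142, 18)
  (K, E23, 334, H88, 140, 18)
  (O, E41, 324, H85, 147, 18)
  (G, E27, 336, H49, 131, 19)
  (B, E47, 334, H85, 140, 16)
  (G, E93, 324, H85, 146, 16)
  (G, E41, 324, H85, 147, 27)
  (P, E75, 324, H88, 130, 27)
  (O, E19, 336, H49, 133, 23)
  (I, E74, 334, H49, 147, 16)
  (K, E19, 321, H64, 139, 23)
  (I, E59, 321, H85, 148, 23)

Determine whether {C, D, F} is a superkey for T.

All 13 rows have distinct {C, D, F} values, so {C, D, F} → (all attributes) holds and {C, D, F} is a superkey.

Yes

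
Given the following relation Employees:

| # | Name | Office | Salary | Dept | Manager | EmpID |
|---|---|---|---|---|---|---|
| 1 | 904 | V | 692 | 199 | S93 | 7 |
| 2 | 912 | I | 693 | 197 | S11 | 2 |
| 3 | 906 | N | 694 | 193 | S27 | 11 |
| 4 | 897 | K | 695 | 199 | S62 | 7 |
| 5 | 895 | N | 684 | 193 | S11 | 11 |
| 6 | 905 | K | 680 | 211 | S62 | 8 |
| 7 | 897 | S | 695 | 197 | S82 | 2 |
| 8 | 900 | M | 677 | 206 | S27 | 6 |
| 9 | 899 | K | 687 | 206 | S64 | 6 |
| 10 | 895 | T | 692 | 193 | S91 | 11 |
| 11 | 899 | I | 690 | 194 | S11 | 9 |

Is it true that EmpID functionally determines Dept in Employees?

EmpID=7: rows 1, 4 → Dept = 199, 199 ✓
EmpID=2: rows 2, 7 → Dept = 197, 197 ✓
EmpID=11: rows 3, 5, 10 → Dept = 193, 193, 193 ✓
EmpID=8: row 6 → Dept = 211 ✓
EmpID=6: rows 8, 9 → Dept = 206, 206 ✓
EmpID=9: row 11 → Dept = 194 ✓
Every EmpID value is associated with a single Dept value, so EmpID -> Dept holds.

Yes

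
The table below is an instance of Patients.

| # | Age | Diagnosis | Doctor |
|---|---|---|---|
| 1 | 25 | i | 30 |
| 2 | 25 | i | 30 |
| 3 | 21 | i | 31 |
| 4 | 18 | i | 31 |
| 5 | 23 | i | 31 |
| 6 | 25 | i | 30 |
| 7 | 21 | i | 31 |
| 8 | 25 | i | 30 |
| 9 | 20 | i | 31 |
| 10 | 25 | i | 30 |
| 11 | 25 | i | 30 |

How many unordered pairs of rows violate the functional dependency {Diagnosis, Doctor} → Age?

(Diagnosis=i, Doctor=30): all 6 rows agree on Age — 0 pairs.
(Diagnosis=i, Doctor=31): violating pairs (3,4), (3,5), (3,9), (4,5), (4,7), (4,9), (5,7), (5,9), (7,9) — 9 pairs.

9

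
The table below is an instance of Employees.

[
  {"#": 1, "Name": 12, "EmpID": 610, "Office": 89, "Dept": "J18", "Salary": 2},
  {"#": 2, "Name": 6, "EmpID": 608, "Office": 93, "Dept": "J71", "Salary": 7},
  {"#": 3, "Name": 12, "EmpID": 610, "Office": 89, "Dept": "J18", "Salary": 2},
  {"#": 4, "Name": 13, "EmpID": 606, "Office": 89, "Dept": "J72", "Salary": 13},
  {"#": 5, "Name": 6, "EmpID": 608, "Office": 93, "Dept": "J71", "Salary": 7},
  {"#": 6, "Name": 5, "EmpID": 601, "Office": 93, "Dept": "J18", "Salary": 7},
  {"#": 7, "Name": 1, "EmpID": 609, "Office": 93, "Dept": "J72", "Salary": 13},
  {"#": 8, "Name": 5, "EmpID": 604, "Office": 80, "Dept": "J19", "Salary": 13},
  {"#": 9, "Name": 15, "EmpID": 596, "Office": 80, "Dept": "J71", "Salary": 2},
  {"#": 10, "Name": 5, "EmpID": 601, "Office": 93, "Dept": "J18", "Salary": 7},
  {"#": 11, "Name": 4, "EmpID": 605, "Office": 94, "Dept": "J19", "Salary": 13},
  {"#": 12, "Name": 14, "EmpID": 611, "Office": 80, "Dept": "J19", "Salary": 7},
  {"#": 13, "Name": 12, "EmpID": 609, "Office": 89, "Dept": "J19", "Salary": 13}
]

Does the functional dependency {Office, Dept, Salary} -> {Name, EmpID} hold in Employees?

(Office=89, Dept=J18, Salary=2): rows 1, 3 → {Name,EmpID} = (12, 610), (12, 610) ✓
(Office=93, Dept=J71, Salary=7): rows 2, 5 → {Name,EmpID} = (6, 608), (6, 608) ✓
(Office=89, Dept=J72, Salary=13): row 4 → {Name,EmpID} = (13, 606) ✓
(Office=93, Dept=J18, Salary=7): rows 6, 10 → {Name,EmpID} = (5, 601), (5, 601) ✓
(Office=93, Dept=J72, Salary=13): row 7 → {Name,EmpID} = (1, 609) ✓
(Office=80, Dept=J19, Salary=13): row 8 → {Name,EmpID} = (5, 604) ✓
(Office=80, Dept=J71, Salary=2): row 9 → {Name,EmpID} = (15, 596) ✓
(Office=94, Dept=J19, Salary=13): row 11 → {Name,EmpID} = (4, 605) ✓
(Office=80, Dept=J19, Salary=7): row 12 → {Name,EmpID} = (14, 611) ✓
(Office=89, Dept=J19, Salary=13): row 13 → {Name,EmpID} = (12, 609) ✓
Every {Office, Dept, Salary} value is associated with a single {Name, EmpID} value, so {Office, Dept, Salary} -> {Name, EmpID} holds.

Yes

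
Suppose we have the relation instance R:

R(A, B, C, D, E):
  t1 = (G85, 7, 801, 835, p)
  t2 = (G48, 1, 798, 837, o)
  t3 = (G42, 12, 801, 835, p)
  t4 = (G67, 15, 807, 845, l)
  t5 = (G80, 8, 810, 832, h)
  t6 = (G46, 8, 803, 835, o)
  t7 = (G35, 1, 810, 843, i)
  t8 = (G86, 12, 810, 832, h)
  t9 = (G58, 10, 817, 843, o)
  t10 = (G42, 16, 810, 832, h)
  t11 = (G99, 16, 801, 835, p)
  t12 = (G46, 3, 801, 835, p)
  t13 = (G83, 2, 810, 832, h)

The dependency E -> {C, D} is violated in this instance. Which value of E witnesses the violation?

E=p: rows 1, 3, 11, 12 → {C,D} = (801, 835), (801, 835), (801, 835), (801, 835) ✓
E=o: rows 2, 6, 9 → {C,D} takes values {(798, 837), (803, 835), (817, 843)} — violation
E=l: row 4 → {C,D} = (807, 845) ✓
E=h: rows 5, 8, 10, 13 → {C,D} = (810, 832), (810, 832), (810, 832), (810, 832) ✓
E=i: row 7 → {C,D} = (810, 843) ✓
The only E value with inconsistent RHS is E=o.

o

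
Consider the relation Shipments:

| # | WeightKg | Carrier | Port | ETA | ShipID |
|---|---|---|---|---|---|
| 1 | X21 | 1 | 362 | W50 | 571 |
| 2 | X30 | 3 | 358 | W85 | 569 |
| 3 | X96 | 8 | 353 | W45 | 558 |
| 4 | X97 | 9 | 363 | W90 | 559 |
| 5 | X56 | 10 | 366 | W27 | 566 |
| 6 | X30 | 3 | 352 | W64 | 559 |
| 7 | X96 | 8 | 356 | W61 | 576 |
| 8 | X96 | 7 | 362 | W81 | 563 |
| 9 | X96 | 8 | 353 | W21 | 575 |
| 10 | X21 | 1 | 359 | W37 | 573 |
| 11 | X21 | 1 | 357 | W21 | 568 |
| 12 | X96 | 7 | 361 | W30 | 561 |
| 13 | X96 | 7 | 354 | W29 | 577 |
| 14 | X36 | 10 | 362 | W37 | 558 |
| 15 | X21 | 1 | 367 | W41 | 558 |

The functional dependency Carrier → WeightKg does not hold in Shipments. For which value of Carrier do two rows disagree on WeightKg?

Carrier=1: rows 1, 10, 11, 15 → WeightKg = X21, X21, X21, X21 ✓
Carrier=3: rows 2, 6 → WeightKg = X30, X30 ✓
Carrier=8: rows 3, 7, 9 → WeightKg = X96, X96, X96 ✓
Carrier=9: row 4 → WeightKg = X97 ✓
Carrier=10: rows 5, 14 → WeightKg takes values {X56, X36} — violation
Carrier=7: rows 8, 12, 13 → WeightKg = X96, X96, X96 ✓
The only Carrier value with inconsistent WeightKg is Carrier=10.

10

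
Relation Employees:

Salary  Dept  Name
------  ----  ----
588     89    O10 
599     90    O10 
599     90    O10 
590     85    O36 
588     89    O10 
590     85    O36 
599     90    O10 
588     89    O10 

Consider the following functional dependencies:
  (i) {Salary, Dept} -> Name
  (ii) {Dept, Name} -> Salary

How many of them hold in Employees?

(i) {Salary, Dept} -> Name: every LHS value maps to a single RHS value — holds.
(ii) {Dept, Name} -> Salary: every LHS value maps to a single RHS value — holds.
2 of the 2 dependencies hold.

2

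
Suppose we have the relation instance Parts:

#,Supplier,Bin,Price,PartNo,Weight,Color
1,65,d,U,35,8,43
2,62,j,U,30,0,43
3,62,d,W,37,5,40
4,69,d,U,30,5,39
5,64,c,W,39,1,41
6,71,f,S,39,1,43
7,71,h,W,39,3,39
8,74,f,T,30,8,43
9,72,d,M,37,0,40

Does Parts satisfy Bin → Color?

Bin=d: rows 1, 3, 4, 9 → Color takes values {43, 40, 39} — violation
Bin=j: row 2 → Color = 43 ✓
Bin=c: row 5 → Color = 41 ✓
Bin=f: rows 6, 8 → Color = 43, 43 ✓
Bin=h: row 7 → Color = 39 ✓
Two rows agree on Bin but differ on Color, so Bin → Color does not hold.

No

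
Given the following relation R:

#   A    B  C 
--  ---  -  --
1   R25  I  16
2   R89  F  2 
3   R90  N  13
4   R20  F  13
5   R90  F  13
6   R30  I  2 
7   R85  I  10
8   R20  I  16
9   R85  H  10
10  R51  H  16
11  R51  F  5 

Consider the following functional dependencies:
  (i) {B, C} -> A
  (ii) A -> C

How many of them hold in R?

(i) {B, C} -> A: (B=I, C=16): rows 1, 8 → A takes values {R25, R20} — violation; (B=F, C=13): rows 4, 5 → A takes values {R20, R90} — violation — fails.
(ii) A -> C: A=R20: rows 4, 8 → C takes values {13, 16} — violation; A=R51: rows 10, 11 → C takes values {16, 5} — violation — fails.
None of the 2 dependencies hold.

0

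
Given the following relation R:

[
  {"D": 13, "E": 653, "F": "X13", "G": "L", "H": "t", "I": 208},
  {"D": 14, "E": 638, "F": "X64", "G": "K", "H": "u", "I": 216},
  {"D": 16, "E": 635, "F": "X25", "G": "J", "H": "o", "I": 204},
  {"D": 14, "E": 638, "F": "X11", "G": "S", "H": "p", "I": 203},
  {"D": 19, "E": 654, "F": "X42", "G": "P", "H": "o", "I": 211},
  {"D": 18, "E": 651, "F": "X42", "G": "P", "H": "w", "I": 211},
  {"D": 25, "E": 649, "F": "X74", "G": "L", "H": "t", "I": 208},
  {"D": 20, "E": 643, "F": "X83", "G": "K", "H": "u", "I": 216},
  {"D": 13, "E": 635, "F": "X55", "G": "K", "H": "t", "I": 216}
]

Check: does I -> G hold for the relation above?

I=208: 2 rows → G = L, L ✓
I=216: 3 rows → G = K, K, K ✓
I=204: 1 row → G = J ✓
I=203: 1 row → G = S ✓
I=211: 2 rows → G = P, P ✓
Every I value is associated with a single G value, so I -> G holds.

Yes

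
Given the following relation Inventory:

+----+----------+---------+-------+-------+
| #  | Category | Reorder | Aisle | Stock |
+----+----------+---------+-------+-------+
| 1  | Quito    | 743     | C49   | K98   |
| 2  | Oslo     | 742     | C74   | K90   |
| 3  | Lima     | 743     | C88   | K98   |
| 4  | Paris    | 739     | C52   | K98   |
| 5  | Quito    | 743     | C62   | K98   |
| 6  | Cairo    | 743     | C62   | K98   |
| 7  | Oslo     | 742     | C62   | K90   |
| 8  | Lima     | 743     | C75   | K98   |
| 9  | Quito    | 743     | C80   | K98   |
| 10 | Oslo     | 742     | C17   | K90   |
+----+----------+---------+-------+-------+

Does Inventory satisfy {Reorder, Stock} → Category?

(Reorder=743, Stock=K98): rows 1, 3, 5, 6, 8, 9 → Category takes values {Quito, Lima, Cairo} — violation
(Reorder=742, Stock=K90): rows 2, 7, 10 → Category = Oslo, Oslo, Oslo ✓
(Reorder=739, Stock=K98): row 4 → Category = Paris ✓
Two rows agree on {Reorder, Stock} but differ on Category, so {Reorder, Stock} → Category does not hold.

No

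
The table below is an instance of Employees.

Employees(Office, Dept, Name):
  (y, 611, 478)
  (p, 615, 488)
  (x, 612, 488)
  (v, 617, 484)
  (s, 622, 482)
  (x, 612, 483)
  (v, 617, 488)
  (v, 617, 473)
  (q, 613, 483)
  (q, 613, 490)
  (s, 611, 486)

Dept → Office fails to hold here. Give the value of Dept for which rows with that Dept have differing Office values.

611

Dept=611: 2 rows → Office takes values {y, s} — violation
Dept=615: 1 row → Office = p ✓
Dept=612: 2 rows → Office = x, x ✓
Dept=617: 3 rows → Office = v, v, v ✓
Dept=622: 1 row → Office = s ✓
Dept=613: 2 rows → Office = q, q ✓
The only Dept value with inconsistent Office is Dept=611.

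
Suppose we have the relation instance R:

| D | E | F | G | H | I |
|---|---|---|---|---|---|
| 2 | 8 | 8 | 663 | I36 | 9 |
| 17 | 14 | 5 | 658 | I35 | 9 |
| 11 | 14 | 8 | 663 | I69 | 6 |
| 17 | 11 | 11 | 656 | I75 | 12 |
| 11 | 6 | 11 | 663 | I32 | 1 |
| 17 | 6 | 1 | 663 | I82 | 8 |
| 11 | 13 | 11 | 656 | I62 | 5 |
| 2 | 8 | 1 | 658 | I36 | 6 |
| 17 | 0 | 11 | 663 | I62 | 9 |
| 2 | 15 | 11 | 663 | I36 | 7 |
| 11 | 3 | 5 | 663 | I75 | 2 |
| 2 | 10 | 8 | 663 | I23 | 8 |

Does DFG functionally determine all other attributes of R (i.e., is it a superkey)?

Two distinct rows share (D=2, F=8, G=663), so DFG does not determine every attribute — not a superkey.

No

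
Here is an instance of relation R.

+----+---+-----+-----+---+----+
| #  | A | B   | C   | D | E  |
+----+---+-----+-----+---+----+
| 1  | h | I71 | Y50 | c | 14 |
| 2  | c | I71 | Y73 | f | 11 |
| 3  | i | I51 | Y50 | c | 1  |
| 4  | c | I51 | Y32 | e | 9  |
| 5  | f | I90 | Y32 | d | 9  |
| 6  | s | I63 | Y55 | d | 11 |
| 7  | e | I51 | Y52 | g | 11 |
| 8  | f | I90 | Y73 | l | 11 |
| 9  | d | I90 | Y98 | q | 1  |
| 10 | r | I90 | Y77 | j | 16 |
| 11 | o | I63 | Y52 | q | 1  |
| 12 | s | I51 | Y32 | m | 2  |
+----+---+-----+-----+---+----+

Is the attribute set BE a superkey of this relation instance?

Yes

All 12 rows have distinct BE values, so BE → (all attributes) holds and BE is a superkey.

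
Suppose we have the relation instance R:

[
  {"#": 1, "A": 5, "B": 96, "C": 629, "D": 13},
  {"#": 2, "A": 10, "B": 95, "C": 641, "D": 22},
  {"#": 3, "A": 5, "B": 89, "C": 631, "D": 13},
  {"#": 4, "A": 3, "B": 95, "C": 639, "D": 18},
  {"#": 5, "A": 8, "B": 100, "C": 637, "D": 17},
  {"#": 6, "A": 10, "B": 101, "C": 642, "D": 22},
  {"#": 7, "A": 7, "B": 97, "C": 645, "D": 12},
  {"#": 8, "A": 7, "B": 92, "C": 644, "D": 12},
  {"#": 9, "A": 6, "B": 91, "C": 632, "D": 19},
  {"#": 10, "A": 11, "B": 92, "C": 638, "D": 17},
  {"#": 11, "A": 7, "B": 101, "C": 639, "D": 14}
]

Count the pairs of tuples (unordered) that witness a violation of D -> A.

D=13: all 2 rows agree on A — 0 pairs.
D=22: all 2 rows agree on A — 0 pairs.
D=17: violating pairs (5,10) — 1 pair.
D=12: all 2 rows agree on A — 0 pairs.

1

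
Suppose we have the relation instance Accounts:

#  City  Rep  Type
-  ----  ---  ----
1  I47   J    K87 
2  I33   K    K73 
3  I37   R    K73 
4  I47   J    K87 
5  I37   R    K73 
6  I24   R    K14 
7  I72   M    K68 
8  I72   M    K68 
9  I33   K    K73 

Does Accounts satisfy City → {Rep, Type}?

Yes

City=I47: rows 1, 4 → {Rep,Type} = (J, K87), (J, K87) ✓
City=I33: rows 2, 9 → {Rep,Type} = (K, K73), (K, K73) ✓
City=I37: rows 3, 5 → {Rep,Type} = (R, K73), (R, K73) ✓
City=I24: row 6 → {Rep,Type} = (R, K14) ✓
City=I72: rows 7, 8 → {Rep,Type} = (M, K68), (M, K68) ✓
Every City value is associated with a single {Rep, Type} value, so City → {Rep, Type} holds.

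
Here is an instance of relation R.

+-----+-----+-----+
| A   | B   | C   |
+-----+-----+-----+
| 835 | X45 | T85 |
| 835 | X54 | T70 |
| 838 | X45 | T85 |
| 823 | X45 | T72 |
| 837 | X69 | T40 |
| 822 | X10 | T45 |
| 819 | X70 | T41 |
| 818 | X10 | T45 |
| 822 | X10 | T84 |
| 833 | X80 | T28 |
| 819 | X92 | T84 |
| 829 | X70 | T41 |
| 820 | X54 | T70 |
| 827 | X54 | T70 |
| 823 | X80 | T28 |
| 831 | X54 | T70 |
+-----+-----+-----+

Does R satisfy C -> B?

No

C=T85: 2 rows → B = X45, X45 ✓
C=T70: 4 rows → B = X54, X54, X54, X54 ✓
C=T72: 1 row → B = X45 ✓
C=T40: 1 row → B = X69 ✓
C=T45: 2 rows → B = X10, X10 ✓
C=T41: 2 rows → B = X70, X70 ✓
C=T84: 2 rows → B takes values {X10, X92} — violation
C=T28: 2 rows → B = X80, X80 ✓
Two rows agree on C but differ on B, so C -> B does not hold.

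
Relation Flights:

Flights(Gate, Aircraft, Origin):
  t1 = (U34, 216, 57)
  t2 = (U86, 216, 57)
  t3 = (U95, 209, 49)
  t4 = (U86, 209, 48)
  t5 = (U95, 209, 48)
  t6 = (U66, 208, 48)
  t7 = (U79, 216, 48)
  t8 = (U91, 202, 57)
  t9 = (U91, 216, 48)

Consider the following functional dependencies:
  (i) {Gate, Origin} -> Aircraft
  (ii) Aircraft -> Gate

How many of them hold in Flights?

1

(i) {Gate, Origin} -> Aircraft: every LHS value maps to a single RHS value — holds.
(ii) Aircraft -> Gate: Aircraft=216: rows 1, 2, 7, 9 → Gate takes values {U34, U86, U79, U91} — violation; Aircraft=209: rows 3, 4, 5 → Gate takes values {U95, U86} — violation — fails.
1 of the 2 dependencies holds.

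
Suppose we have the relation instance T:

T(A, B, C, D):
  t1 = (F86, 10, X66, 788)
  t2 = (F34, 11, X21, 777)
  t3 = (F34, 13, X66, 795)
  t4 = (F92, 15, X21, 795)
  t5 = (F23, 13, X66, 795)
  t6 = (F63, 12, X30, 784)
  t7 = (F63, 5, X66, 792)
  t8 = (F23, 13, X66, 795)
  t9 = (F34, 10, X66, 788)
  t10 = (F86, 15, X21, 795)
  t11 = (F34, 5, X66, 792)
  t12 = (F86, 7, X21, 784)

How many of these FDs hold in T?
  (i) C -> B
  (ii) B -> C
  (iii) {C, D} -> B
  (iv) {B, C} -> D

(i) C -> B: C=X66: rows 1, 3, 5, 7, 8, 9, 11 → B takes values {10, 13, 5} — violation; C=X21: rows 2, 4, 10, 12 → B takes values {11, 15, 7} — violation — fails.
(ii) B -> C: every LHS value maps to a single RHS value — holds.
(iii) {C, D} -> B: every LHS value maps to a single RHS value — holds.
(iv) {B, C} -> D: every LHS value maps to a single RHS value — holds.
3 of the 4 dependencies hold.

3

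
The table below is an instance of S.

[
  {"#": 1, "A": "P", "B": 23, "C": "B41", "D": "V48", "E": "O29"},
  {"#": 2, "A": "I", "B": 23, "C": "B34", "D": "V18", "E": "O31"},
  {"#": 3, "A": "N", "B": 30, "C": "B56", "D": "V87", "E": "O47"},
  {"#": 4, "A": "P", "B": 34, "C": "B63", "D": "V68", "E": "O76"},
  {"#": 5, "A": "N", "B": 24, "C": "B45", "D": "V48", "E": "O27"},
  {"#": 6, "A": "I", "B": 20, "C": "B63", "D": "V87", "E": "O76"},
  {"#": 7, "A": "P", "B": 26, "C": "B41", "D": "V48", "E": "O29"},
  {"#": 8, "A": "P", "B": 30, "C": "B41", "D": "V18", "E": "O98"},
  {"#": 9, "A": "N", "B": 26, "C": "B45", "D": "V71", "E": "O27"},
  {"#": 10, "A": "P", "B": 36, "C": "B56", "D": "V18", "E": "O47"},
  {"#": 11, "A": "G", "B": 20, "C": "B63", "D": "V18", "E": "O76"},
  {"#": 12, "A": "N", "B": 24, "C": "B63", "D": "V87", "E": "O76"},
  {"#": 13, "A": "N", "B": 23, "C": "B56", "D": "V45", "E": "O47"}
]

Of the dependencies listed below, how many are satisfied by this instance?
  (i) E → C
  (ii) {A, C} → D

(i) E → C: every LHS value maps to a single RHS value — holds.
(ii) {A, C} → D: (A=P, C=B41): rows 1, 7, 8 → D takes values {V48, V18} — violation; (A=N, C=B56): rows 3, 13 → D takes values {V87, V45} — violation; (A=N, C=B45): rows 5, 9 → D takes values {V48, V71} — violation — fails.
1 of the 2 dependencies holds.

1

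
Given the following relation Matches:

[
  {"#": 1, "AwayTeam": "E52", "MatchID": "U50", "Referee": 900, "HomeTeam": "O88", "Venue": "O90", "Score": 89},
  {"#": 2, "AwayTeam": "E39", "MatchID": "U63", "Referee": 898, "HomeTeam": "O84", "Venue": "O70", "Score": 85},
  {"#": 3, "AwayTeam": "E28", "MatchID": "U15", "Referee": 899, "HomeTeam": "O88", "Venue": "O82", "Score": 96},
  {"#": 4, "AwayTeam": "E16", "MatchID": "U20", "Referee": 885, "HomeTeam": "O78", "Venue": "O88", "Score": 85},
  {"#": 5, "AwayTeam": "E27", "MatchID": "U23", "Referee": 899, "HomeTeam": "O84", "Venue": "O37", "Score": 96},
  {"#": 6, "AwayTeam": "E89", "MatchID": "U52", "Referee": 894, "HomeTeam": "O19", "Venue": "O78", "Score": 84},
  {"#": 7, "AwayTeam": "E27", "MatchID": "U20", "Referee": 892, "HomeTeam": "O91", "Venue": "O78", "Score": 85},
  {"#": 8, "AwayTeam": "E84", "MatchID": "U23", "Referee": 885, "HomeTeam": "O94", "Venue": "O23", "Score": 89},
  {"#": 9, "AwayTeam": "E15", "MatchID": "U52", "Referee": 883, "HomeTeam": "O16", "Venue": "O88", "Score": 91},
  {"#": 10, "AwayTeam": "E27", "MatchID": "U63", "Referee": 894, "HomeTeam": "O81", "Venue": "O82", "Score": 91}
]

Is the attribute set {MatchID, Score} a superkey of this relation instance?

Rows 4 and 7 have the same {MatchID, Score} value (MatchID=U20, Score=85) but are distinct tuples, so {MatchID, Score} does not determine every attribute — not a superkey.

No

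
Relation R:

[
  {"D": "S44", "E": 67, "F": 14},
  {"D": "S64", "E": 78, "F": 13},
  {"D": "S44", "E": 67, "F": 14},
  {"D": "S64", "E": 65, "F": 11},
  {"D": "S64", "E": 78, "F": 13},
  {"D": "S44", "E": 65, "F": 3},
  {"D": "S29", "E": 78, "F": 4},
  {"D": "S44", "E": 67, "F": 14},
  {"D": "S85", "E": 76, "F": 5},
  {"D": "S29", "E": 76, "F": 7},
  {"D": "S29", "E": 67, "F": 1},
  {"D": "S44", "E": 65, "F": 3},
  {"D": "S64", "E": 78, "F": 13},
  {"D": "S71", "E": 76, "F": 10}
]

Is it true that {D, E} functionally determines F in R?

Yes

(D=S44, E=67): 3 rows → F = 14, 14, 14 ✓
(D=S64, E=78): 3 rows → F = 13, 13, 13 ✓
(D=S64, E=65): 1 row → F = 11 ✓
(D=S44, E=65): 2 rows → F = 3, 3 ✓
(D=S29, E=78): 1 row → F = 4 ✓
(D=S85, E=76): 1 row → F = 5 ✓
(D=S29, E=76): 1 row → F = 7 ✓
(D=S29, E=67): 1 row → F = 1 ✓
(D=S71, E=76): 1 row → F = 10 ✓
Every {D, E} value is associated with a single F value, so {D, E} → F holds.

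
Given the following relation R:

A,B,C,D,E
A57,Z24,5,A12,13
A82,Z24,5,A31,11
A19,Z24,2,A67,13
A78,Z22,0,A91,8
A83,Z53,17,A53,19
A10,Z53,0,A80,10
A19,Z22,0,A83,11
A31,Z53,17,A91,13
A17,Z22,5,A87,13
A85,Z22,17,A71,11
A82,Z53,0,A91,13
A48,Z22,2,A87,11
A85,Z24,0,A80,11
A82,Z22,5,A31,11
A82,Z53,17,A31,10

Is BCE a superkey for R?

All 15 rows have distinct BCE values, so BCE → (all attributes) holds and BCE is a superkey.

Yes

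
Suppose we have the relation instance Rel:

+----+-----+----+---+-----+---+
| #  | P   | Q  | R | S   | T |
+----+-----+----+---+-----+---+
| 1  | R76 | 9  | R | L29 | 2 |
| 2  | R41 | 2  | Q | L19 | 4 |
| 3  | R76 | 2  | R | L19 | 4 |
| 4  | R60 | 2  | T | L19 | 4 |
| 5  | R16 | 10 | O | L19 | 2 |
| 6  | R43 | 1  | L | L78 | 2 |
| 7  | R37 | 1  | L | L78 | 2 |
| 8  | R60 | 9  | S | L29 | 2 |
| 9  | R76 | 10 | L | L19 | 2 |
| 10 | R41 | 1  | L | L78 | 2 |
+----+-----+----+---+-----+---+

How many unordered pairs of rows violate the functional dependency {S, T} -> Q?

(S=L29, T=2): all 2 rows agree on Q — 0 pairs.
(S=L19, T=4): all 3 rows agree on Q — 0 pairs.
(S=L19, T=2): all 2 rows agree on Q — 0 pairs.
(S=L78, T=2): all 3 rows agree on Q — 0 pairs.

0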